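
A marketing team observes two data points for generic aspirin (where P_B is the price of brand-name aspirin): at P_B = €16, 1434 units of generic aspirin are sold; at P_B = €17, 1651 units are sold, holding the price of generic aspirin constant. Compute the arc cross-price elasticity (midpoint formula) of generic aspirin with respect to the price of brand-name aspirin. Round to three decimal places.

2.321

ΔQ_A = 1651 − 1434 = 217; ΔP_B = 17 − 16 = 1.
Midpoints: Q̄_A = 1542.5, P̄_B = 16.50.
ε = (ΔQ_A/Q̄_A)/(ΔP_B/P̄_B) = (217/1542.5)/(1/16.50) ≈ 2.321.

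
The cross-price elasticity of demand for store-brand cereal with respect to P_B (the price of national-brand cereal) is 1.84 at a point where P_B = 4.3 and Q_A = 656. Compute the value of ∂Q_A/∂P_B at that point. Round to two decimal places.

280.71

ε = (∂Q_A/∂P_B)·(P_B/Q_A) ⇒ ∂Q_A/∂P_B = ε·Q_A/P_B = 1.84 × 656/4.3 ≈ 280.71.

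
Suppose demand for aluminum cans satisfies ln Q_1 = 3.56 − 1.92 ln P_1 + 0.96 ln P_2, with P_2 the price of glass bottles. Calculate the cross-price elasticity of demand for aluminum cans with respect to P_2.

0.96

In a log-linear (constant-elasticity) demand function, the coefficient on ln P_2 is the cross-price elasticity.
ε = 0.96. Positive, so aluminum cans and glass bottles are substitutes.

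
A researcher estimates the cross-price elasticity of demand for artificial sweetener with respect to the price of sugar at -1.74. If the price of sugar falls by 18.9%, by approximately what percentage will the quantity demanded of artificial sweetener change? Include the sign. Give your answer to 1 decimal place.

%ΔQ ≈ ε × %ΔP of sugar = -1.74 × (-18.9%) = 32.9%.
Demand for artificial sweetener rises by about 32.9%.

32.9%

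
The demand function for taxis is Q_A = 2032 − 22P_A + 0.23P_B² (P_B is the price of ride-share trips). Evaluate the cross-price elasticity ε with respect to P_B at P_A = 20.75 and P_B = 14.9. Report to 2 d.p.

0.06

At P_A = 20.75 and P_B = 14.9: Q_A = 1626.562.
∂Q_A/∂P_B = 0.46P_B = 0.46(14.9) = 6.8540.
ε = (∂Q_A/∂P_B)(P_B/Q_A) = 6.8540 × (14.9/1626.562) ≈ 0.06.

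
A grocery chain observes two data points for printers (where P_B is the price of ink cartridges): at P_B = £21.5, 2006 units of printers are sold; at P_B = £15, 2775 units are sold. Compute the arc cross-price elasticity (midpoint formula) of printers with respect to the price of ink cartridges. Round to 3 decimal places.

-0.903

ΔQ_A = 2775 − 2006 = 769; ΔP_B = 15 − 21.5 = -6.5.
Midpoints: Q̄_A = 2390.5, P̄_B = 18.25.
ε = (ΔQ_A/Q̄_A)/(ΔP_B/P̄_B) = (769/2390.5)/(-6.5/18.25) ≈ -0.903.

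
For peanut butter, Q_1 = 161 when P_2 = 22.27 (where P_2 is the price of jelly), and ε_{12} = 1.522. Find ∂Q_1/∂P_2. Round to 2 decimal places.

11.00

ε = (∂Q_1/∂P_2)·(P_2/Q_1) ⇒ ∂Q_1/∂P_2 = ε·Q_1/P_2 = 1.522 × 161/22.27 ≈ 11.00.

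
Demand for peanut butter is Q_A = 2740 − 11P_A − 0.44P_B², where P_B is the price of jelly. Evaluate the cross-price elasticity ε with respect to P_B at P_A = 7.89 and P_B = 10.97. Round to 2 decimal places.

-0.04

At P_A = 7.89 and P_B = 10.97: Q_A = 2600.260.
∂Q_A/∂P_B = -0.88P_B = -0.88(10.97) = -9.6536.
ε = (∂Q_A/∂P_B)(P_B/Q_A) = -9.6536 × (10.97/2600.260) ≈ -0.04.
ε < 0: complements.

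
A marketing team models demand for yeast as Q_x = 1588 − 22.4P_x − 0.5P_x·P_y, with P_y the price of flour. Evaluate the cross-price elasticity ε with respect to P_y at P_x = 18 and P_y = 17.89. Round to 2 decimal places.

-0.16

At P_x = 18 and P_y = 17.89: Q_x = 1023.79.
∂Q_x/∂P_y = -0.5P_x = -0.5(18) = -9.0000.
ε = (∂Q_x/∂P_y)(P_y/Q_x) = -9.0000 × (17.89/1023.79) ≈ -0.16.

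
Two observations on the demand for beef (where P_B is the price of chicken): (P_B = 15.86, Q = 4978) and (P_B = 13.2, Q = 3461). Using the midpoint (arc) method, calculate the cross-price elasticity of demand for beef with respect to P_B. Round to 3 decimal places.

ΔQ_A = 3461 − 4978 = -1517; ΔP_B = 13.2 − 15.86 = -2.66.
Midpoints: Q̄_A = 4219.5, P̄_B = 14.53.
ε = (ΔQ_A/Q̄_A)/(ΔP_B/P̄_B) = (-1517/4219.5)/(-2.66/14.53) ≈ 1.964.

1.964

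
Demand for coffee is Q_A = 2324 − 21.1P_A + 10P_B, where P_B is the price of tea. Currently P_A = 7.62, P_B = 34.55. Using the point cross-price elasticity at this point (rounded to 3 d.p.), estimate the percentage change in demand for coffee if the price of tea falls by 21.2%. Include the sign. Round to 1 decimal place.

-2.9%

At P_A = 7.62, P_B = 34.55: Q_A = 2508.718.
∂Q_A/∂P_B = 10.
ε = (∂Q_A/∂P_B)(P_B/Q_A) = 10.0000 × 34.55/2508.718 ≈ 0.138.
%ΔQ_A ≈ ε × %ΔP_B = 0.138 × (-21.2%) = -2.9%.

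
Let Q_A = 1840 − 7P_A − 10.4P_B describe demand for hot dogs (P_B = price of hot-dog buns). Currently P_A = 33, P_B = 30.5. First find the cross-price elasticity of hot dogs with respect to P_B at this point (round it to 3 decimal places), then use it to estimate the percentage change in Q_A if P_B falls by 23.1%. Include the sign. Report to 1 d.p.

At P_A = 33, P_B = 30.5: Q_A = 1291.8.
∂Q_A/∂P_B = -10.4.
ε = (∂Q_A/∂P_B)(P_B/Q_A) = -10.4000 × 30.5/1291.8 ≈ -0.246.
%ΔQ_A ≈ ε × %ΔP_B = -0.246 × (-23.1%) = 5.7%.

5.7%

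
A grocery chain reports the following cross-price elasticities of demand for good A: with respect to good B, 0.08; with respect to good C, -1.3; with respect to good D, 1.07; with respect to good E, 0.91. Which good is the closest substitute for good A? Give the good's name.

good D

Substitutes have ε > 0. Among the positive values, 1.07 (good D) is largest.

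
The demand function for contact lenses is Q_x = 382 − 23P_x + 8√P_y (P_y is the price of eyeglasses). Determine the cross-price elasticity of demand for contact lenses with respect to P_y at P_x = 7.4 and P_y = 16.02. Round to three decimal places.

0.066

At P_x = 7.4 and P_y = 16.02: Q_x = 243.820.
∂Q_x/∂P_y = 8/(2√P_y) = 8/(2√16.02) = 0.9994.
ε = (∂Q_x/∂P_y)(P_y/Q_x) = 0.9994 × (16.02/243.820) ≈ 0.066.
ε > 0: substitutes.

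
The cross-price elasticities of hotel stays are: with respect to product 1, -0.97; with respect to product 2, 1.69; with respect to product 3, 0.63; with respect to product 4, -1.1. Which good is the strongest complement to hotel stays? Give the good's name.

Complements have ε < 0. The most negative value is -1.1 (product 4).

product 4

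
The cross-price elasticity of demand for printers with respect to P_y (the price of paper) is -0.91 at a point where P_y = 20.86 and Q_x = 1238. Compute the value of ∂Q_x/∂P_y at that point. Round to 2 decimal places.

ε = (∂Q_x/∂P_y)·(P_y/Q_x) ⇒ ∂Q_x/∂P_y = ε·Q_x/P_y = -0.91 × 1238/20.86 ≈ -54.01.

-54.01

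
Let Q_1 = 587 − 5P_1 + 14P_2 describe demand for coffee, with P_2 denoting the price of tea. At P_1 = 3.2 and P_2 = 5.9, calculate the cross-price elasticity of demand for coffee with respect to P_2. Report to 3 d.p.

0.126

At P_1 = 3.2 and P_2 = 5.9: Q_1 = 653.6.
∂Q_1/∂P_2 = 14.
ε = (∂Q_1/∂P_2)(P_2/Q_1) = 14 × (5.9/653.6) ≈ 0.126.
Since ε > 0, coffee and tea are substitutes.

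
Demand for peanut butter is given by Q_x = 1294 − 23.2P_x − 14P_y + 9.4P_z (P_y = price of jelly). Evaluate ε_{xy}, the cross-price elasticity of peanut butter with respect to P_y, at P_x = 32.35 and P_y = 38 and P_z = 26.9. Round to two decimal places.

-2.01

At P_x = 32.35 and P_y = 38 and P_z = 26.9: Q_x = 264.34.
∂Q_x/∂P_y = -14.
ε = (∂Q_x/∂P_y)(P_y/Q_x) = -14 × (38/264.34) ≈ -2.01.
Since ε < 0, peanut butter and jelly are complements.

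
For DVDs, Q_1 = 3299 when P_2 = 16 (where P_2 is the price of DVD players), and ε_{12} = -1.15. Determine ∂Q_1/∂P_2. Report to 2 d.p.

ε = (∂Q_1/∂P_2)·(P_2/Q_1) ⇒ ∂Q_1/∂P_2 = ε·Q_1/P_2 = -1.15 × 3299/16 ≈ -237.12.

-237.12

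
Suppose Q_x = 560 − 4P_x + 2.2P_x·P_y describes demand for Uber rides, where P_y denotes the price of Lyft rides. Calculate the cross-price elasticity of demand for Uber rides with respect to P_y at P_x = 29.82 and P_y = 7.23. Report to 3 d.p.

At P_x = 29.82 and P_y = 7.23: Q_x = 915.037.
∂Q_x/∂P_y = 2.2P_x = 2.2(29.82) = 65.6040.
ε = (∂Q_x/∂P_y)(P_y/Q_x) = 65.6040 × (7.23/915.037) ≈ 0.518.
ε > 0: substitutes.

0.518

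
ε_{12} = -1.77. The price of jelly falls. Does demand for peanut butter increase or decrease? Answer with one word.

ε < 0 and the price of jelly falls, so the quantity of peanut butter moves in the opposite direction: it increases.

increase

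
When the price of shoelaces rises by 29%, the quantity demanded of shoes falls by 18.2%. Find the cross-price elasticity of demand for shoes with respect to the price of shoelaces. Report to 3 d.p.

-0.628

ε = (%ΔQ of shoes) / (%ΔP of shoelaces) = (-18.2%) / (29%) ≈ -0.628.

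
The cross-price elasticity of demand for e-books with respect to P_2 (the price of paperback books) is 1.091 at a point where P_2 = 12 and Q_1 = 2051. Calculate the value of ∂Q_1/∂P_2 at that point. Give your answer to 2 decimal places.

ε = (∂Q_1/∂P_2)·(P_2/Q_1) ⇒ ∂Q_1/∂P_2 = ε·Q_1/P_2 = 1.091 × 2051/12 ≈ 186.47.

186.47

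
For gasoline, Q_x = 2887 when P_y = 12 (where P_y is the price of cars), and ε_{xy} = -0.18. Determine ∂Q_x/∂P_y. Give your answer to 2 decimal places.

-43.31

ε = (∂Q_x/∂P_y)·(P_y/Q_x) ⇒ ∂Q_x/∂P_y = ε·Q_x/P_y = -0.18 × 2887/12 ≈ -43.31.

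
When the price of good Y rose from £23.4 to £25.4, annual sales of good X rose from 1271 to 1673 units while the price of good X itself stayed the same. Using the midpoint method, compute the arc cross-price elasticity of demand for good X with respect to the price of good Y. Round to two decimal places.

3.33

ΔQ_X = 1673 − 1271 = 402; ΔP_Y = 25.4 − 23.4 = 2.
Midpoints: Q̄_X = 1472.0, P̄_Y = 24.40.
ε = (ΔQ_X/Q̄_X)/(ΔP_Y/P̄_Y) = (402/1472.0)/(2/24.40) ≈ 3.33.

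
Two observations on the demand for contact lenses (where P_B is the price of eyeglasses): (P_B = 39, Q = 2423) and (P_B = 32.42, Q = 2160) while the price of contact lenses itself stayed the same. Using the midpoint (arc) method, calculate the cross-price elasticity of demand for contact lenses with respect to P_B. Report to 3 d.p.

0.623

ΔQ_A = 2160 − 2423 = -263; ΔP_B = 32.42 − 39 = -6.58.
Midpoints: Q̄_A = 2291.5, P̄_B = 35.71.
ε = (ΔQ_A/Q̄_A)/(ΔP_B/P̄_B) = (-263/2291.5)/(-6.58/35.71) ≈ 0.623.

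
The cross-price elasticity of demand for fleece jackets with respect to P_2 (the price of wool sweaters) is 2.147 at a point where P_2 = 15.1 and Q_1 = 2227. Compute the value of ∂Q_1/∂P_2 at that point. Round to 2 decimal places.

ε = (∂Q_1/∂P_2)·(P_2/Q_1) ⇒ ∂Q_1/∂P_2 = ε·Q_1/P_2 = 2.147 × 2227/15.1 ≈ 316.65.

316.65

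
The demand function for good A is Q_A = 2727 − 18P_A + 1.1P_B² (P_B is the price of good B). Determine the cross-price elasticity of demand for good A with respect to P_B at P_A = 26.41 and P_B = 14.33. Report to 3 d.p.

At P_A = 26.41 and P_B = 14.33: Q_A = 2477.504.
∂Q_A/∂P_B = 2.2P_B = 2.2(14.33) = 31.5260.
ε = (∂Q_A/∂P_B)(P_B/Q_A) = 31.5260 × (14.33/2477.504) ≈ 0.182.

0.182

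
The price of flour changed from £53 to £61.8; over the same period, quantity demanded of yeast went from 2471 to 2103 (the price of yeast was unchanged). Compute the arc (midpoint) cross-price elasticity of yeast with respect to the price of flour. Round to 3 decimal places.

ΔQ_A = 2103 − 2471 = -368; ΔP_B = 61.8 − 53 = 8.8.
Midpoints: Q̄_A = 2287.0, P̄_B = 57.40.
ε = (ΔQ_A/Q̄_A)/(ΔP_B/P̄_B) = (-368/2287.0)/(8.8/57.40) ≈ -1.050.
ε < 0: yeast and flour are complements.

-1.050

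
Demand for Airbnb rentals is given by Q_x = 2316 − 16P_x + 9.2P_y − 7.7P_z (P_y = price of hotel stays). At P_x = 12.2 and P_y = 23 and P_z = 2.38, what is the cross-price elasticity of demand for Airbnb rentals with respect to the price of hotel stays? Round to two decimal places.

At P_x = 12.2 and P_y = 23 and P_z = 2.38: Q_x = 2314.074.
∂Q_x/∂P_y = 9.2.
ε = (∂Q_x/∂P_y)(P_y/Q_x) = 9.2 × (23/2314.074) ≈ 0.09.
Since ε > 0, Airbnb rentals and hotel stays are substitutes.

0.09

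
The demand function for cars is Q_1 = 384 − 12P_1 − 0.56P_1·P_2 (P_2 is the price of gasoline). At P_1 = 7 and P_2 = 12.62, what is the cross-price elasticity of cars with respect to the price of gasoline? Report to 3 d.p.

At P_1 = 7 and P_2 = 12.62: Q_1 = 250.530.
∂Q_1/∂P_2 = -0.56P_1 = -0.56(7) = -3.9200.
ε = (∂Q_1/∂P_2)(P_2/Q_1) = -3.9200 × (12.62/250.530) ≈ -0.197.
ε < 0: complements.

-0.197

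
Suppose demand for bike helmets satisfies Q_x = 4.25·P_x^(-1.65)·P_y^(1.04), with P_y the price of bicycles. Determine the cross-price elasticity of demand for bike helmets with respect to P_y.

1.04

In a log-linear (constant-elasticity) demand function, the coefficient on the exponent of P_y is the cross-price elasticity.
ε = 1.04. Positive, so bike helmets and bicycles are substitutes.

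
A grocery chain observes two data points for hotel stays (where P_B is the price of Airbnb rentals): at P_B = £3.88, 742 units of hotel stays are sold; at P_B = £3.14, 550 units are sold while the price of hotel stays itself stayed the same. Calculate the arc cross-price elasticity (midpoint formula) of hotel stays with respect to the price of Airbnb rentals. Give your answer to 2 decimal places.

1.41

ΔQ_A = 550 − 742 = -192; ΔP_B = 3.14 − 3.88 = -0.74.
Midpoints: Q̄_A = 646.0, P̄_B = 3.51.
ε = (ΔQ_A/Q̄_A)/(ΔP_B/P̄_B) = (-192/646.0)/(-0.74/3.51) ≈ 1.41.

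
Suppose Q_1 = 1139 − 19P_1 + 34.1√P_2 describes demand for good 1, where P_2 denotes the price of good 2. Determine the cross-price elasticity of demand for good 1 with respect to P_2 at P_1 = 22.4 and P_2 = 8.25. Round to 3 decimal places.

At P_1 = 22.4 and P_2 = 8.25: Q_1 = 811.345.
∂Q_1/∂P_2 = 34.1/(2√P_2) = 34.1/(2√8.25) = 5.9360.
ε = (∂Q_1/∂P_2)(P_2/Q_1) = 5.9360 × (8.25/811.345) ≈ 0.060.

0.060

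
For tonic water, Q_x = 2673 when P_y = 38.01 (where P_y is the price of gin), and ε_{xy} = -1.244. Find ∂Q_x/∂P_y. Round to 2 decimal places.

-87.48

ε = (∂Q_x/∂P_y)·(P_y/Q_x) ⇒ ∂Q_x/∂P_y = ε·Q_x/P_y = -1.244 × 2673/38.01 ≈ -87.48.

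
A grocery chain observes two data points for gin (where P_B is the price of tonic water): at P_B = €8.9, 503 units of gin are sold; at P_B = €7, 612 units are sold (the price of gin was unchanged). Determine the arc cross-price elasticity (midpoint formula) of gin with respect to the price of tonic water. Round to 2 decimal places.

ΔQ_A = 612 − 503 = 109; ΔP_B = 7 − 8.9 = -1.9.
Midpoints: Q̄_A = 557.5, P̄_B = 7.95.
ε = (ΔQ_A/Q̄_A)/(ΔP_B/P̄_B) = (109/557.5)/(-1.9/7.95) ≈ -0.82.
ε < 0: gin and tonic water are complements.

-0.82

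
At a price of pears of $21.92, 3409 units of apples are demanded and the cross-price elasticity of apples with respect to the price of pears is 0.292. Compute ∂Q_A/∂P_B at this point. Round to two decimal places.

ε = (∂Q_A/∂P_B)·(P_B/Q_A) ⇒ ∂Q_A/∂P_B = ε·Q_A/P_B = 0.292 × 3409/21.92 ≈ 45.41.

45.41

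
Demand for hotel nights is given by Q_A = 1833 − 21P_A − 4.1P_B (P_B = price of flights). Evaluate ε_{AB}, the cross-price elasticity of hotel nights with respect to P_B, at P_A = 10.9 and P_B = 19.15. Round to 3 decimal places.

At P_A = 10.9 and P_B = 19.15: Q_A = 1525.585.
∂Q_A/∂P_B = -4.1.
ε = (∂Q_A/∂P_B)(P_B/Q_A) = -4.1 × (19.15/1525.585) ≈ -0.051.

-0.051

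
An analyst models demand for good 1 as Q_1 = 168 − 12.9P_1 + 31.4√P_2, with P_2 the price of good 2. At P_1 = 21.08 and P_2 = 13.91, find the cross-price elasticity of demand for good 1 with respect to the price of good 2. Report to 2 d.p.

4.44

At P_1 = 21.08 and P_2 = 13.91: Q_1 = 13.178.
∂Q_1/∂P_2 = 31.4/(2√P_2) = 31.4/(2√13.91) = 4.2096.
ε = (∂Q_1/∂P_2)(P_2/Q_1) = 4.2096 × (13.91/13.178) ≈ 4.44.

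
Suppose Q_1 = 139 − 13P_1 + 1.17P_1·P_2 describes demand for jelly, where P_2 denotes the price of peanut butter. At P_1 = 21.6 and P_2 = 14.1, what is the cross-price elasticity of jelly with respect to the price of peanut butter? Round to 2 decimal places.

1.66

At P_1 = 21.6 and P_2 = 14.1: Q_1 = 214.535.
∂Q_1/∂P_2 = 1.17P_1 = 1.17(21.6) = 25.2720.
ε = (∂Q_1/∂P_2)(P_2/Q_1) = 25.2720 × (14.1/214.535) ≈ 1.66.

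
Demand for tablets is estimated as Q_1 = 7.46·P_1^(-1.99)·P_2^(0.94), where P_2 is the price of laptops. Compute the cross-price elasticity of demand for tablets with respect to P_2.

In a log-linear (constant-elasticity) demand function, the coefficient on the exponent of P_2 is the cross-price elasticity.
ε = 0.94. Positive, so tablets and laptops are substitutes.

0.94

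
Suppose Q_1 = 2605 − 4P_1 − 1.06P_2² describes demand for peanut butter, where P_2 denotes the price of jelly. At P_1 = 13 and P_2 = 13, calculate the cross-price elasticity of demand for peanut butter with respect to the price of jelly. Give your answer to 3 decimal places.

At P_1 = 13 and P_2 = 13: Q_1 = 2373.86.
∂Q_1/∂P_2 = -2.12P_2 = -2.12(13) = -27.5600.
ε = (∂Q_1/∂P_2)(P_2/Q_1) = -27.5600 × (13/2373.86) ≈ -0.151.

-0.151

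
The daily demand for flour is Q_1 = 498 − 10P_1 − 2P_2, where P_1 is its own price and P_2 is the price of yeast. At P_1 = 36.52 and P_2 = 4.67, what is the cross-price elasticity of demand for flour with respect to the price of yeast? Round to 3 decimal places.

-0.076

At P_1 = 36.52 and P_2 = 4.67: Q_1 = 123.46.
∂Q_1/∂P_2 = -2.
ε = (∂Q_1/∂P_2)(P_2/Q_1) = -2 × (4.67/123.46) ≈ -0.076.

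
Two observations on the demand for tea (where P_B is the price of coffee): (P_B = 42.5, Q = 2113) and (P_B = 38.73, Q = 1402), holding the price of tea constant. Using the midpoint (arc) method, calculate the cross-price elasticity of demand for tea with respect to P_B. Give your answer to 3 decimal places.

4.358

ΔQ_A = 1402 − 2113 = -711; ΔP_B = 38.73 − 42.5 = -3.77.
Midpoints: Q̄_A = 1757.5, P̄_B = 40.61.
ε = (ΔQ_A/Q̄_A)/(ΔP_B/P̄_B) = (-711/1757.5)/(-3.77/40.61) ≈ 4.358.
ε > 0: tea and coffee are substitutes.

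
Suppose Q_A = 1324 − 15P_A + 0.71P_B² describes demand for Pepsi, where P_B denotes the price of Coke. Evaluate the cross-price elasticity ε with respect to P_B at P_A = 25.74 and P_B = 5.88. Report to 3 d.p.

0.051

At P_A = 25.74 and P_B = 5.88: Q_A = 962.448.
∂Q_A/∂P_B = 1.42P_B = 1.42(5.88) = 8.3496.
ε = (∂Q_A/∂P_B)(P_B/Q_A) = 8.3496 × (5.88/962.448) ≈ 0.051.
ε > 0: substitutes.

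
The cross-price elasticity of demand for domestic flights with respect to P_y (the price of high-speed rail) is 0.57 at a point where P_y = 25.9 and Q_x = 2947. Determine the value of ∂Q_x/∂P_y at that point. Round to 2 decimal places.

ε = (∂Q_x/∂P_y)·(P_y/Q_x) ⇒ ∂Q_x/∂P_y = ε·Q_x/P_y = 0.57 × 2947/25.9 ≈ 64.86.

64.86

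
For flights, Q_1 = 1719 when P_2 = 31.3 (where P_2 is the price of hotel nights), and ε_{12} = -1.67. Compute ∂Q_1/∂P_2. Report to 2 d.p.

-91.72

ε = (∂Q_1/∂P_2)·(P_2/Q_1) ⇒ ∂Q_1/∂P_2 = ε·Q_1/P_2 = -1.67 × 1719/31.3 ≈ -91.72.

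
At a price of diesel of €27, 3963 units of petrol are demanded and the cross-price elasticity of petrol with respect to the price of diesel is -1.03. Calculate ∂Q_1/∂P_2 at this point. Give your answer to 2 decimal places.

-151.18

ε = (∂Q_1/∂P_2)·(P_2/Q_1) ⇒ ∂Q_1/∂P_2 = ε·Q_1/P_2 = -1.03 × 3963/27 ≈ -151.18.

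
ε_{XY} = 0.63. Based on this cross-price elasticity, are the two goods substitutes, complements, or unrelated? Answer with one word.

substitutes

ε = 0.63 > 0, so a higher price of good Y raises demand for good X: substitutes.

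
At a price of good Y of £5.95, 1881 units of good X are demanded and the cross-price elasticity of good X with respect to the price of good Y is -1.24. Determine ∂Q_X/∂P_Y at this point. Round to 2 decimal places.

ε = (∂Q_X/∂P_Y)·(P_Y/Q_X) ⇒ ∂Q_X/∂P_Y = ε·Q_X/P_Y = -1.24 × 1881/5.95 ≈ -392.01.

-392.01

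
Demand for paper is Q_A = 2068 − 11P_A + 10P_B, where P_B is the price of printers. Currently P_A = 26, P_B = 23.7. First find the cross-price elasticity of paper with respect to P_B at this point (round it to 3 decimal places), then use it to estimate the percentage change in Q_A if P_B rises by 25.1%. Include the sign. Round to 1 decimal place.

At P_A = 26, P_B = 23.7: Q_A = 2019.
∂Q_A/∂P_B = 10.
ε = (∂Q_A/∂P_B)(P_B/Q_A) = 10.0000 × 23.7/2019 ≈ 0.117.
%ΔQ_A ≈ ε × %ΔP_B = 0.117 × (25.1%) = 2.9%.

2.9%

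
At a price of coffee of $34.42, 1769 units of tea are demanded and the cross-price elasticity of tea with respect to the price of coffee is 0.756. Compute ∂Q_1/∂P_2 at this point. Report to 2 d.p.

38.85

ε = (∂Q_1/∂P_2)·(P_2/Q_1) ⇒ ∂Q_1/∂P_2 = ε·Q_1/P_2 = 0.756 × 1769/34.42 ≈ 38.85.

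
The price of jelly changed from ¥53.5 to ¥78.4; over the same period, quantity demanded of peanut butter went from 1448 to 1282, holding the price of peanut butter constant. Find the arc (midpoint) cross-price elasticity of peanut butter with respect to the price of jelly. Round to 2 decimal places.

-0.32

ΔQ_A = 1282 − 1448 = -166; ΔP_B = 78.4 − 53.5 = 24.9.
Midpoints: Q̄_A = 1365.0, P̄_B = 65.95.
ε = (ΔQ_A/Q̄_A)/(ΔP_B/P̄_B) = (-166/1365.0)/(24.9/65.95) ≈ -0.32.
ε < 0: peanut butter and jelly are complements.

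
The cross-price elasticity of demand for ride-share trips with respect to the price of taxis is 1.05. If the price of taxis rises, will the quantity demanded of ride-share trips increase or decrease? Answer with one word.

ε > 0 and the price of taxis rises, so the quantity of ride-share trips moves in the same direction: it increases.

increase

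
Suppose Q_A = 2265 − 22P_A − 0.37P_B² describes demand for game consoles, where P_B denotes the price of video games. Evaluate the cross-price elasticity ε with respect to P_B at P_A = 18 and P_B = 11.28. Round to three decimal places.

At P_A = 18 and P_B = 11.28: Q_A = 1821.922.
∂Q_A/∂P_B = -0.74P_B = -0.74(11.28) = -8.3472.
ε = (∂Q_A/∂P_B)(P_B/Q_A) = -8.3472 × (11.28/1821.922) ≈ -0.052.

-0.052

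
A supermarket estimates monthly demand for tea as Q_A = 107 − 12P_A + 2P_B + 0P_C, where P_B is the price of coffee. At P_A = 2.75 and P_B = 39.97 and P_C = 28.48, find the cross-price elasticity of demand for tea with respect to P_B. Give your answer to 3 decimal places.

At P_A = 2.75 and P_B = 39.97 and P_C = 28.48: Q_A = 153.94.
∂Q_A/∂P_B = 2.
ε = (∂Q_A/∂P_B)(P_B/Q_A) = 2 × (39.97/153.94) ≈ 0.519.

0.519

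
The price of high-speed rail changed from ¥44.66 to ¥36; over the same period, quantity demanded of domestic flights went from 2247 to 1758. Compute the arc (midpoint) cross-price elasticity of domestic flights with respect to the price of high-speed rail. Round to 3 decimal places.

1.137

ΔQ_A = 1758 − 2247 = -489; ΔP_B = 36 − 44.66 = -8.66.
Midpoints: Q̄_A = 2002.5, P̄_B = 40.33.
ε = (ΔQ_A/Q̄_A)/(ΔP_B/P̄_B) = (-489/2002.5)/(-8.66/40.33) ≈ 1.137.
ε > 0: domestic flights and high-speed rail are substitutes.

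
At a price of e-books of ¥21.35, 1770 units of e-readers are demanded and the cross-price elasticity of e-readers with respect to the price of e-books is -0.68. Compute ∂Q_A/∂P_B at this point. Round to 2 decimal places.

-56.37

ε = (∂Q_A/∂P_B)·(P_B/Q_A) ⇒ ∂Q_A/∂P_B = ε·Q_A/P_B = -0.68 × 1770/21.35 ≈ -56.37.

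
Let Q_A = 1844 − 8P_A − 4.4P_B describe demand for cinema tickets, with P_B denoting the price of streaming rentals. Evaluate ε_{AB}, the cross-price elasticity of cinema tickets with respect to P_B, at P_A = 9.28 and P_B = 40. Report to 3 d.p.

At P_A = 9.28 and P_B = 40: Q_A = 1593.76.
∂Q_A/∂P_B = -4.4.
ε = (∂Q_A/∂P_B)(P_B/Q_A) = -4.4 × (40/1593.76) ≈ -0.110.
Since ε < 0, cinema tickets and streaming rentals are complements.

-0.110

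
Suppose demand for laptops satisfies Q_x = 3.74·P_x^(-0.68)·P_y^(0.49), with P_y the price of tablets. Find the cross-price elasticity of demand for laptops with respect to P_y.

0.49

In a log-linear (constant-elasticity) demand function, the coefficient on the exponent of P_y is the cross-price elasticity.
ε = 0.49. Positive, so laptops and tablets are substitutes.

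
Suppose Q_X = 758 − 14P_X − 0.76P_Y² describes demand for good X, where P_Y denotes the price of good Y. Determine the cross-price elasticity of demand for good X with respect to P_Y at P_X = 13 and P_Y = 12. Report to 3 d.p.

-0.469

At P_X = 13 and P_Y = 12: Q_X = 466.56.
∂Q_X/∂P_Y = -1.52P_Y = -1.52(12) = -18.2400.
ε = (∂Q_X/∂P_Y)(P_Y/Q_X) = -18.2400 × (12/466.56) ≈ -0.469.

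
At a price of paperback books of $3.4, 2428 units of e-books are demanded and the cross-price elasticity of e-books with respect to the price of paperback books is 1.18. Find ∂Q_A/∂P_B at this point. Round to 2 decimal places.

ε = (∂Q_A/∂P_B)·(P_B/Q_A) ⇒ ∂Q_A/∂P_B = ε·Q_A/P_B = 1.18 × 2428/3.4 ≈ 842.66.

842.66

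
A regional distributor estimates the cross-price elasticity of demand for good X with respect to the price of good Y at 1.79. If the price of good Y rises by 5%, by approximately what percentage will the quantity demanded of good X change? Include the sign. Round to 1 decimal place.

9.0%

%ΔQ ≈ ε × %ΔP of good Y = 1.79 × (5%) = 9.0%.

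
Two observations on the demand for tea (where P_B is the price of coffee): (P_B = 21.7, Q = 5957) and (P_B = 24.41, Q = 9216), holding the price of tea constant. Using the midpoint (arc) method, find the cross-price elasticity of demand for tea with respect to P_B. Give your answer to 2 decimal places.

3.65

ΔQ_A = 9216 − 5957 = 3259; ΔP_B = 24.41 − 21.7 = 2.71.
Midpoints: Q̄_A = 7586.5, P̄_B = 23.05.
ε = (ΔQ_A/Q̄_A)/(ΔP_B/P̄_B) = (3259/7586.5)/(2.71/23.05) ≈ 3.65.
ε > 0: tea and coffee are substitutes.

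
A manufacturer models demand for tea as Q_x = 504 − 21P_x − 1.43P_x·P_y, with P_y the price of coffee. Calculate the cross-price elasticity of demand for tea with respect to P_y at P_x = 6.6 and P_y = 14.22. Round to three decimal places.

At P_x = 6.6 and P_y = 14.22: Q_x = 231.192.
∂Q_x/∂P_y = -1.43P_x = -1.43(6.6) = -9.4380.
ε = (∂Q_x/∂P_y)(P_y/Q_x) = -9.4380 × (14.22/231.192) ≈ -0.581.

-0.581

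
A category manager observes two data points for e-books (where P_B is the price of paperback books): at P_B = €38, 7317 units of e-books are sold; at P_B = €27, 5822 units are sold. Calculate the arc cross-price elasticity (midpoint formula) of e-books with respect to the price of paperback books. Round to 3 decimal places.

0.672

ΔQ_A = 5822 − 7317 = -1495; ΔP_B = 27 − 38 = -11.
Midpoints: Q̄_A = 6569.5, P̄_B = 32.50.
ε = (ΔQ_A/Q̄_A)/(ΔP_B/P̄_B) = (-1495/6569.5)/(-11/32.50) ≈ 0.672.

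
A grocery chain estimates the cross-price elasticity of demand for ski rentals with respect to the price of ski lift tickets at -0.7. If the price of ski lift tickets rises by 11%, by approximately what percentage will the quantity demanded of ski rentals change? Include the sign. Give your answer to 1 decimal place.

%ΔQ ≈ ε × %ΔP of ski lift tickets = -0.7 × (11%) = -7.7%.

-7.7%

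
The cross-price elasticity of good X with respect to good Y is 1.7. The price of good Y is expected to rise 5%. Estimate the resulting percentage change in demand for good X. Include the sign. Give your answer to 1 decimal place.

%ΔQ ≈ ε × %ΔP of good Y = 1.7 × (5%) = 8.5%.

8.5%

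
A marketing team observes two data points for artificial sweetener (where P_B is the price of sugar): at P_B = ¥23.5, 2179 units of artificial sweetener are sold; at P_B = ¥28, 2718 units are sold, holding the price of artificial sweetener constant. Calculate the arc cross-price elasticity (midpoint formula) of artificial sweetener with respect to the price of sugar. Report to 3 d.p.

1.260

ΔQ_A = 2718 − 2179 = 539; ΔP_B = 28 − 23.5 = 4.5.
Midpoints: Q̄_A = 2448.5, P̄_B = 25.75.
ε = (ΔQ_A/Q̄_A)/(ΔP_B/P̄_B) = (539/2448.5)/(4.5/25.75) ≈ 1.260.
ε > 0: artificial sweetener and sugar are substitutes.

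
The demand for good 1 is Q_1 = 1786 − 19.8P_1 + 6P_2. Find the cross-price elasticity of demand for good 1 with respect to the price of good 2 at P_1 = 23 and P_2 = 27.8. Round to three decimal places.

0.111

At P_1 = 23 and P_2 = 27.8: Q_1 = 1497.4.
∂Q_1/∂P_2 = 6.
ε = (∂Q_1/∂P_2)(P_2/Q_1) = 6 × (27.8/1497.4) ≈ 0.111.
Since ε > 0, good 1 and good 2 are substitutes.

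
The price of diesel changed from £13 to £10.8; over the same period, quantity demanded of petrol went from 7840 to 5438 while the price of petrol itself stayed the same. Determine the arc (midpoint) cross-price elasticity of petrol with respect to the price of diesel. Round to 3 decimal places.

1.957

ΔQ_A = 5438 − 7840 = -2402; ΔP_B = 10.8 − 13 = -2.2.
Midpoints: Q̄_A = 6639.0, P̄_B = 11.90.
ε = (ΔQ_A/Q̄_A)/(ΔP_B/P̄_B) = (-2402/6639.0)/(-2.2/11.90) ≈ 1.957.
ε > 0: petrol and diesel are substitutes.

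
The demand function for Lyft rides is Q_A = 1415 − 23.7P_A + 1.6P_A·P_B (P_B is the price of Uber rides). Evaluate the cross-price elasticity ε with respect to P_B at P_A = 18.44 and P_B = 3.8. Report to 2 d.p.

0.10

At P_A = 18.44 and P_B = 3.8: Q_A = 1090.087.
∂Q_A/∂P_B = 1.6P_A = 1.6(18.44) = 29.5040.
ε = (∂Q_A/∂P_B)(P_B/Q_A) = 29.5040 × (3.8/1090.087) ≈ 0.10.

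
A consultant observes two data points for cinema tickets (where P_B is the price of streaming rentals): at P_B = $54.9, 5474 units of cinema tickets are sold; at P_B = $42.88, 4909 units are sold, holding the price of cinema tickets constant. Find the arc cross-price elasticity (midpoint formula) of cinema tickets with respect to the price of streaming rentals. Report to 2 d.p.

ΔQ_A = 4909 − 5474 = -565; ΔP_B = 42.88 − 54.9 = -12.02.
Midpoints: Q̄_A = 5191.5, P̄_B = 48.89.
ε = (ΔQ_A/Q̄_A)/(ΔP_B/P̄_B) = (-565/5191.5)/(-12.02/48.89) ≈ 0.44.
ε > 0: cinema tickets and streaming rentals are substitutes.

0.44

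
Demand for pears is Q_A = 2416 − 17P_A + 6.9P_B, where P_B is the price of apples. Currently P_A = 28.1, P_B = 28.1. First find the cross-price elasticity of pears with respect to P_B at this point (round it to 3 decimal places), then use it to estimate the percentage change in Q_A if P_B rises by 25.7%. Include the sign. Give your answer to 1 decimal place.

2.3%

At P_A = 28.1, P_B = 28.1: Q_A = 2132.19.
∂Q_A/∂P_B = 6.9.
ε = (∂Q_A/∂P_B)(P_B/Q_A) = 6.9000 × 28.1/2132.19 ≈ 0.091.
%ΔQ_A ≈ ε × %ΔP_B = 0.091 × (25.7%) = 2.3%.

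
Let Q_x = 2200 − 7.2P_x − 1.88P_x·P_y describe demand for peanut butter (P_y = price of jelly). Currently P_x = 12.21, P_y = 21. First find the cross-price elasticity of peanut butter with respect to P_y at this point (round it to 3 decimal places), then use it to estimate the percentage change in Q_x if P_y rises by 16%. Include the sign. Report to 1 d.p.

At P_x = 12.21, P_y = 21: Q_x = 1630.037.
∂Q_x/∂P_y = -1.88P_x = -22.9548.
ε = (∂Q_x/∂P_y)(P_y/Q_x) = -22.9548 × 21/1630.037 ≈ -0.296.
%ΔQ_x ≈ ε × %ΔP_y = -0.296 × (16%) = -4.7%.

-4.7%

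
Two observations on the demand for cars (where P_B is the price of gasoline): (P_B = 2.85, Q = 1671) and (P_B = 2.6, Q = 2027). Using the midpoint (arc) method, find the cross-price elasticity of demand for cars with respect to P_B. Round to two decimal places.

ΔQ_A = 2027 − 1671 = 356; ΔP_B = 2.6 − 2.85 = -0.25.
Midpoints: Q̄_A = 1849.0, P̄_B = 2.73.
ε = (ΔQ_A/Q̄_A)/(ΔP_B/P̄_B) = (356/1849.0)/(-0.25/2.73) ≈ -2.10.

-2.10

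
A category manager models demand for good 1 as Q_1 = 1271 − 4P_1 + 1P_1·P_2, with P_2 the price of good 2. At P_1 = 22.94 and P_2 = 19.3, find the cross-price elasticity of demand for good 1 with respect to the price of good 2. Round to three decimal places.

0.273

At P_1 = 22.94 and P_2 = 19.3: Q_1 = 1621.982.
∂Q_1/∂P_2 = 1P_1 = 1(22.94) = 22.9400.
ε = (∂Q_1/∂P_2)(P_2/Q_1) = 22.9400 × (19.3/1621.982) ≈ 0.273.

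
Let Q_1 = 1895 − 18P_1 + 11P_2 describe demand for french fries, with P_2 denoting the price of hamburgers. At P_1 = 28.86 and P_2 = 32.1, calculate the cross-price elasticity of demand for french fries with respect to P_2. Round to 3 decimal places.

0.204

At P_1 = 28.86 and P_2 = 32.1: Q_1 = 1728.62.
∂Q_1/∂P_2 = 11.
ε = (∂Q_1/∂P_2)(P_2/Q_1) = 11 × (32.1/1728.62) ≈ 0.204.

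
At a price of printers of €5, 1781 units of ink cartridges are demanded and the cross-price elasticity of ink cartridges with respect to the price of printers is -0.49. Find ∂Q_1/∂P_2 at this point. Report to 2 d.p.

-174.54

ε = (∂Q_1/∂P_2)·(P_2/Q_1) ⇒ ∂Q_1/∂P_2 = ε·Q_1/P_2 = -0.49 × 1781/5 ≈ -174.54.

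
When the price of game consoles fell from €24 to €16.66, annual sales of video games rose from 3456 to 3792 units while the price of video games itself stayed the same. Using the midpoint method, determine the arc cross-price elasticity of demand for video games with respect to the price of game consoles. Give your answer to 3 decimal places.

ΔQ_A = 3792 − 3456 = 336; ΔP_B = 16.66 − 24 = -7.34.
Midpoints: Q̄_A = 3624.0, P̄_B = 20.33.
ε = (ΔQ_A/Q̄_A)/(ΔP_B/P̄_B) = (336/3624.0)/(-7.34/20.33) ≈ -0.257.

-0.257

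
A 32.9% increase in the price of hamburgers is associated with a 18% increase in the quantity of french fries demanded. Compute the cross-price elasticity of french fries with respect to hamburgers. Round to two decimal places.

ε = (%ΔQ of french fries) / (%ΔP of hamburgers) = (18%) / (32.9%) ≈ 0.55.

0.55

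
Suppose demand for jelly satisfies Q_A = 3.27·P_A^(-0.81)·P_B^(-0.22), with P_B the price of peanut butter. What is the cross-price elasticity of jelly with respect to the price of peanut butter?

-0.22

In a log-linear (constant-elasticity) demand function, the coefficient on the exponent of P_B is the cross-price elasticity.
ε = -0.22. Negative, so jelly and peanut butter are complements.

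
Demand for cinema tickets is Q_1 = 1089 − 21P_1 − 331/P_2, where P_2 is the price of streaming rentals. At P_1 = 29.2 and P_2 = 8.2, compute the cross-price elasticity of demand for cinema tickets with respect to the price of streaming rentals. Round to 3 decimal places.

At P_1 = 29.2 and P_2 = 8.2: Q_1 = 435.434.
∂Q_1/∂P_2 = 331/P_2² = 4.9227.
ε = (∂Q_1/∂P_2)(P_2/Q_1) = 4.9227 × (8.2/435.434) ≈ 0.093.

0.093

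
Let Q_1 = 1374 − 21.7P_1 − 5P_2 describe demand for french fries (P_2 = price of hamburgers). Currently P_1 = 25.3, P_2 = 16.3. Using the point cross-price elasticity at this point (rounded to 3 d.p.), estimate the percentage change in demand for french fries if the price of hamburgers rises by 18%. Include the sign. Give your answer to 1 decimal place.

At P_1 = 25.3, P_2 = 16.3: Q_1 = 743.49.
∂Q_1/∂P_2 = -5.
ε = (∂Q_1/∂P_2)(P_2/Q_1) = -5.0000 × 16.3/743.49 ≈ -0.110.
%ΔQ_1 ≈ ε × %ΔP_2 = -0.110 × (18%) = -2.0%.

-2.0%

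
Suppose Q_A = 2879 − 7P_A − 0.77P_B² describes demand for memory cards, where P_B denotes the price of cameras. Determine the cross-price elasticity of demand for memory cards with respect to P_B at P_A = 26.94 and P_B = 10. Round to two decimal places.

-0.06

At P_A = 26.94 and P_B = 10: Q_A = 2613.42.
∂Q_A/∂P_B = -1.54P_B = -1.54(10) = -15.4000.
ε = (∂Q_A/∂P_B)(P_B/Q_A) = -15.4000 × (10/2613.42) ≈ -0.06.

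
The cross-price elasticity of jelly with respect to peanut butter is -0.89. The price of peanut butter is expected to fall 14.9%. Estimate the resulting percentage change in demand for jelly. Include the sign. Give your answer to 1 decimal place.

%ΔQ ≈ ε × %ΔP of peanut butter = -0.89 × (-14.9%) = 13.3%.

13.3%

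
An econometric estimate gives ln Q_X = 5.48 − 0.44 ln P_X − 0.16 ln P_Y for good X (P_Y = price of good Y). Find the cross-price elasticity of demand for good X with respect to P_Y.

-0.16

In a log-linear (constant-elasticity) demand function, the coefficient on ln P_Y is the cross-price elasticity.
ε = -0.16. Negative, so good X and good Y are complements.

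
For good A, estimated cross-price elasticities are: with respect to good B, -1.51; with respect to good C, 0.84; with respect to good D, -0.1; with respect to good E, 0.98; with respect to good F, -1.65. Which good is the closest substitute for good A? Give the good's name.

good E

Substitutes have ε > 0. Among the positive values, 0.98 (good E) is largest.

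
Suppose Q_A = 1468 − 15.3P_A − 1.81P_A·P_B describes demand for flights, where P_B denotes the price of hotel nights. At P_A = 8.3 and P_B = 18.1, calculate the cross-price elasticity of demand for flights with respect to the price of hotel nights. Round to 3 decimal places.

-0.254

At P_A = 8.3 and P_B = 18.1: Q_A = 1069.094.
∂Q_A/∂P_B = -1.81P_A = -1.81(8.3) = -15.0230.
ε = (∂Q_A/∂P_B)(P_B/Q_A) = -15.0230 × (18.1/1069.094) ≈ -0.254.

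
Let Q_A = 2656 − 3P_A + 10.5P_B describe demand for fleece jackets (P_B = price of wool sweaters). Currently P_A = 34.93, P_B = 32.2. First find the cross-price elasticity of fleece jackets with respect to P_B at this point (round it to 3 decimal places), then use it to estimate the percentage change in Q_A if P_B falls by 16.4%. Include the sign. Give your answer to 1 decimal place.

-1.9%

At P_A = 34.93, P_B = 32.2: Q_A = 2889.31.
∂Q_A/∂P_B = 10.5.
ε = (∂Q_A/∂P_B)(P_B/Q_A) = 10.5000 × 32.2/2889.31 ≈ 0.117.
%ΔQ_A ≈ ε × %ΔP_B = 0.117 × (-16.4%) = -1.9%.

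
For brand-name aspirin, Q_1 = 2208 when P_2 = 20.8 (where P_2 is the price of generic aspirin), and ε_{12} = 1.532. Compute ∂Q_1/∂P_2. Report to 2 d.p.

162.63

ε = (∂Q_1/∂P_2)·(P_2/Q_1) ⇒ ∂Q_1/∂P_2 = ε·Q_1/P_2 = 1.532 × 2208/20.8 ≈ 162.63.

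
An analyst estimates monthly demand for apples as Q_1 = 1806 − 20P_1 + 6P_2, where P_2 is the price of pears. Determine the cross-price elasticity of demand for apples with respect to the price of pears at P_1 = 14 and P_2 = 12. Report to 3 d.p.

0.045

At P_1 = 14 and P_2 = 12: Q_1 = 1598.
∂Q_1/∂P_2 = 6.
ε = (∂Q_1/∂P_2)(P_2/Q_1) = 6 × (12/1598) ≈ 0.045.
Since ε > 0, apples and pears are substitutes.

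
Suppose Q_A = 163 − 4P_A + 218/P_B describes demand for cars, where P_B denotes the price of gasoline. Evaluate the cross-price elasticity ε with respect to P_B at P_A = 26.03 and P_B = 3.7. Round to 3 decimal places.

-0.500

At P_A = 26.03 and P_B = 3.7: Q_A = 117.799.
∂Q_A/∂P_B = −218/P_B² = -15.9240.
ε = (∂Q_A/∂P_B)(P_B/Q_A) = -15.9240 × (3.7/117.799) ≈ -0.500.
ε < 0: complements.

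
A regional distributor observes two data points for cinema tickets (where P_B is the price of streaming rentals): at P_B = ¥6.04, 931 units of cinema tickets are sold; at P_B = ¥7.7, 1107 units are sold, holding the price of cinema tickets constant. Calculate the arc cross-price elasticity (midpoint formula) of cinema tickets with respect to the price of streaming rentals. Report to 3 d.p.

ΔQ_A = 1107 − 931 = 176; ΔP_B = 7.7 − 6.04 = 1.66.
Midpoints: Q̄_A = 1019.0, P̄_B = 6.87.
ε = (ΔQ_A/Q̄_A)/(ΔP_B/P̄_B) = (176/1019.0)/(1.66/6.87) ≈ 0.715.
ε > 0: cinema tickets and streaming rentals are substitutes.

0.715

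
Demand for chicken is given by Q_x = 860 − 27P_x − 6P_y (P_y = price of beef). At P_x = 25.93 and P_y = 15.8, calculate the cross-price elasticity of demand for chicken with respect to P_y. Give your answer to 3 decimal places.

-1.456

At P_x = 25.93 and P_y = 15.8: Q_x = 65.09.
∂Q_x/∂P_y = -6.
ε = (∂Q_x/∂P_y)(P_y/Q_x) = -6 × (15.8/65.09) ≈ -1.456.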